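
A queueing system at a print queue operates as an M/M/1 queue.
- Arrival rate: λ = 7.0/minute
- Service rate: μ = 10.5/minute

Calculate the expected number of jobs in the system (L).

ρ = λ/μ = 7.0/10.5 = 0.6667
For M/M/1: L = λ/(μ-λ)
L = 7.0/(10.5-7.0) = 7.0/3.50
L = 2.0000 jobs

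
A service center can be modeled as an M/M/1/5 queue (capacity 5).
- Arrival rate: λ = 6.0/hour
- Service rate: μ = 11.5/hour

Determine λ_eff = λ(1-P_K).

ρ = λ/μ = 6.0/11.5 = 0.52174
P₀ = (1-ρ)/(1-ρ^(K+1)) = (1-0.52174)/(1-0.52174^6) = 0.47826/0.97983 = 0.4881
P_K = P₀×ρ^K = 0.4881 × 0.52174^5 = 0.4881 × 0.03866 = 0.01887
λ_eff = λ(1-P_K) = 6.0 × (1 - 0.01887) = 6.0 × 0.98113 = 5.8868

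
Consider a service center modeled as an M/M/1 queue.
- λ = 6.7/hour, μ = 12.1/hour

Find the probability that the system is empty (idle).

ρ = λ/μ = 6.7/12.1 = 0.5537
P(0) = 1 - ρ = 1 - 0.5537 = 0.4463
The server is idle 44.63% of the time.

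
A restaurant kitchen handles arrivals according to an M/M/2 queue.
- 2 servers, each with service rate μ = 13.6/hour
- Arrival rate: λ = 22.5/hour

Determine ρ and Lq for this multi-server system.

Traffic intensity: ρ = λ/(cμ) = 22.5/(2×13.6) = 0.8272
Since ρ = 0.8272 < 1, system is stable.
Offered load a = λ/μ = cρ = 22.5/13.6 = 1.6544
P₀ = [ Σₙ₌₀^1 aⁿ/n! + a^2/(2!(1-ρ)) ]⁻¹
Σ = a^0/0! + a^1/1! = 1.0000 + 1.6544 = 2.6544
a^2/(2!(1-ρ)) = 2.73708/(2 × 0.172794) = 7.9201
P₀ = 1/(2.6544 + 7.9201) = 0.09457
Lq = P₀·a^2·ρ / (2!(1-ρ)²) = 0.094567 × 2.7371 × 0.82721 / (2 × 0.029858) = 3.5855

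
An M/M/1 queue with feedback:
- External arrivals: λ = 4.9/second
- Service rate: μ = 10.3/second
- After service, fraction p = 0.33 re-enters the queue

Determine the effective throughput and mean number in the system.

Effective arrival rate: λ_eff = λ/(1-p) = 4.9/(1-0.33) = 4.9/0.67 = 7.3134
ρ = λ_eff/μ = 7.3134/10.3 = 0.71004
L = ρ/(1-ρ) = 0.71004/(1-0.71004) = 2.4488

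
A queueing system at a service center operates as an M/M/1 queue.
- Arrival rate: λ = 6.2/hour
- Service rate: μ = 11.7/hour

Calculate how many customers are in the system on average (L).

ρ = λ/μ = 6.2/11.7 = 0.5299
For M/M/1: L = λ/(μ-λ)
L = 6.2/(11.7-6.2) = 6.2/5.50
L = 1.1273 customers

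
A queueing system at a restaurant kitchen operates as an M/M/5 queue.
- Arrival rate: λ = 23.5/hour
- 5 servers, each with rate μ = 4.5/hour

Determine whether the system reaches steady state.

Stability requires ρ = λ/(cμ) < 1
ρ = 23.5/(5 × 4.5) = 23.5/22.50 = 1.0444
Since 1.0444 ≥ 1, the system is UNSTABLE.
Need c > λ/μ = 23.5/4.5 = 5.22.
Minimum servers needed: c = 6.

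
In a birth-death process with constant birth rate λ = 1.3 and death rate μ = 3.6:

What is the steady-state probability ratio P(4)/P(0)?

For constant rates: P(n)/P(0) = (λ/μ)^n
P(4)/P(0) = (1.3/3.6)^4 = 0.3611^4 = 0.01700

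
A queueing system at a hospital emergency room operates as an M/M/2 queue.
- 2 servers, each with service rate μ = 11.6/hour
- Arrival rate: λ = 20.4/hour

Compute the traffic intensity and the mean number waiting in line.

Traffic intensity: ρ = λ/(cμ) = 20.4/(2×11.6) = 0.8793
Since ρ = 0.8793 < 1, system is stable.
Offered load a = λ/μ = cρ = 20.4/11.6 = 1.7586
P₀ = [ Σₙ₌₀^1 aⁿ/n! + a^2/(2!(1-ρ)) ]⁻¹
Σ = a^0/0! + a^1/1! = 1.0000 + 1.7586 = 2.7586
a^2/(2!(1-ρ)) = 3.09275/(2 × 0.120690) = 12.8128
P₀ = 1/(2.7586 + 12.8128) = 0.06422
Lq = P₀·a^2·ρ / (2!(1-ρ)²) = 0.0642202 × 3.09275 × 0.879310 / (2 × 0.0145660) = 5.9950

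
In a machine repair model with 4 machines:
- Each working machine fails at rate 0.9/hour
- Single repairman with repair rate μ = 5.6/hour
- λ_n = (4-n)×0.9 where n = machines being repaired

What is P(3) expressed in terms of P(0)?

P(3)/P(0) = ∏_{i=0}^{3-1} λ_i/μ_{i+1}
= (4-0)×0.9/5.6 × (4-1)×0.9/5.6 × (4-2)×0.9/5.6
= 0.09963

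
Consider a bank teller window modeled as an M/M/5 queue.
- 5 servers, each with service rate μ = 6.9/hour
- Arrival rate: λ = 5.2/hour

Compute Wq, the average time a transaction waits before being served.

Traffic intensity: ρ = λ/(cμ) = 5.2/(5×6.9) = 0.1507
Since ρ = 0.1507 < 1, system is stable.
Offered load a = λ/μ = cρ = 5.2/6.9 = 0.7536
P₀ = [ Σₙ₌₀^4 aⁿ/n! + a^5/(5!(1-ρ)) ]⁻¹
Σ = a^0/0! + a^1/1! + a^2/2! + a^3/3! + a^4/4! = 1.0000 + 0.7536 + 0.2840 + 0.07134 + 0.01344 = 2.1224
a^5/(5!(1-ρ)) = 0.2431/(120 × 0.8493) = 0.002385
P₀ = 1/(2.1224 + 0.002385) = 0.4706
Lq = P₀·a^5·ρ / (5!(1-ρ)²) = 0.4706 × 0.2431 × 0.1507 / (120 × 0.7213) = 0.0001992
Wq = Lq/λ = 0.0001992/5.2 = 0.00003831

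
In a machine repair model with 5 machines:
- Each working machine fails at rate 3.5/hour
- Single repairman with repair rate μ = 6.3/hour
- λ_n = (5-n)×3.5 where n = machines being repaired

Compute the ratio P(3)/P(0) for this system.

P(3)/P(0) = ∏_{i=0}^{3-1} λ_i/μ_{i+1}
= (5-0)×3.5/6.3 × (5-1)×3.5/6.3 × (5-2)×3.5/6.3
= 10.2881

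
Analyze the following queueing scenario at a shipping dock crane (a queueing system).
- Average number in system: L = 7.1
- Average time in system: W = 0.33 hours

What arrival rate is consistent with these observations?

Little's Law: L = λW, so λ = L/W
λ = 7.1/0.33 = 21.5152 containers/hour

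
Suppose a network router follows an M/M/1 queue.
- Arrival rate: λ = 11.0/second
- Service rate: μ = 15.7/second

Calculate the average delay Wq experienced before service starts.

First, compute utilization: ρ = λ/μ = 11.0/15.7 = 0.7006
For M/M/1: Wq = λ/(μ(μ-λ))
Wq = 11.0/(15.7 × (15.7-11.0))
Wq = 11.0/(15.7 × 4.70)
Wq = 0.1491 seconds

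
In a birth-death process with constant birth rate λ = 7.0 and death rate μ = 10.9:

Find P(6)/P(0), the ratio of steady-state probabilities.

For constant rates: P(n)/P(0) = (λ/μ)^n
P(6)/P(0) = (7.0/10.9)^6 = 0.6422^6 = 0.07015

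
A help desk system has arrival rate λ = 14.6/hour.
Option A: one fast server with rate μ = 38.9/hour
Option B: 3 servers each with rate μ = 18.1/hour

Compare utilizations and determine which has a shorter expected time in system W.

Option A: single server μ = 38.9 (M/M/1)
  ρ_A = 14.6/38.9 = 0.3753
  W_A = 1/(μ-λ) = 1/(38.9-14.6) = 1/24.30 = 0.04115

Option B: 3 servers μ = 18.1 (M/M/3)
  ρ_B = λ/(cμ) = 14.6/(3×18.1) = 0.2689
  Offered load a = λ/μ = cρ = 14.6/18.1 = 0.8066
  P₀ = [ Σₙ₌₀^2 aⁿ/n! + a^3/(3!(1-ρ)) ]⁻¹
  Σ = a^0/0! + a^1/1! + a^2/2! = 1.0000 + 0.80663 + 0.32533 = 2.1320
  a^3/(3!(1-ρ)) = 0.5248/(6 × 0.7311) = 0.1196
  P₀ = 1/(2.1320 + 0.1196) = 0.4441
  Lq = P₀·a^3·ρ / (3!(1-ρ)²) = 0.4441 × 0.5248 × 0.2689 / (6 × 0.5345) = 0.01954
  Wq_B = Lq/λ = 0.01954/14.6 = 0.001338
  W_B = Wq_B + 1/μ = 0.001338 + 0.05525 = 0.05659

Since W_A = 0.04115 < W_B = 0.05659, Option A (single fast server) has the shorter time in system.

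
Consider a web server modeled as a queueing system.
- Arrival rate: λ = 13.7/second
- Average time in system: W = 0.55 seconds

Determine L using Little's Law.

Little's Law: L = λW
L = 13.7 × 0.55 = 7.5350 requests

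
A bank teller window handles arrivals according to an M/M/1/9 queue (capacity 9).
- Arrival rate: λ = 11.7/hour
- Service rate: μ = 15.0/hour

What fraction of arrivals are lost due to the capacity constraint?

ρ = λ/μ = 11.7/15.0 = 0.7800
P₀ = (1-ρ)/(1-ρ^(K+1)) = (1-0.7800)/(1-0.7800^10) = 0.2200/0.9166 = 0.2400
P_K = P₀×ρ^K = 0.24001 × 0.7800^9 = 0.24001 × 0.10687 = 0.02565
Blocking probability = 2.56%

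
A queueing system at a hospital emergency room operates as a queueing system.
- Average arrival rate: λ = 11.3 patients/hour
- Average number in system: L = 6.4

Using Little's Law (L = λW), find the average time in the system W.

Little's Law: L = λW, so W = L/λ
W = 6.4/11.3 = 0.5664 hours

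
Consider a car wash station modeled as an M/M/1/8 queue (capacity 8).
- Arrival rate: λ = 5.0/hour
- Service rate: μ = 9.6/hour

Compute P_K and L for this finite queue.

ρ = λ/μ = 5.0/9.6 = 0.52083
P₀ = (1-ρ)/(1-ρ^(K+1)) = (1-0.52083)/(1-0.52083^9) = 0.4792/0.9972 = 0.4805
P_K = P₀×ρ^K = 0.4805 × 0.52083^8 = 0.4805 × 0.005415 = 0.002602
Blocking probability P_8 = 0.002602 (0.26%)
L = ρ[1 - (K+1)ρ^K + Kρ^(K+1)] / [(1-ρ)(1-ρ^(K+1))]
L = 0.52083 × (1 - 9×0.005415 + 8×0.002820) / ((1 - 0.52083) × (1 - 0.002820)) = 1.0615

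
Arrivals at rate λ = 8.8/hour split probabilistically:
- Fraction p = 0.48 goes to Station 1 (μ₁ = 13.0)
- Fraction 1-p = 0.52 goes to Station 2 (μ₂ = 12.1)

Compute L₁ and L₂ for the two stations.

Effective rates: λ₁ = 8.8×0.48 = 4.224, λ₂ = 8.8×0.52 = 4.576
Station 1: ρ₁ = 4.224/13.0 = 0.3249, L₁ = ρ₁/(1-ρ₁) = 0.3249/(1-0.3249) = 0.4813
Station 2: ρ₂ = 4.576/12.1 = 0.3782, L₂ = ρ₂/(1-ρ₂) = 0.3782/(1-0.3782) = 0.6082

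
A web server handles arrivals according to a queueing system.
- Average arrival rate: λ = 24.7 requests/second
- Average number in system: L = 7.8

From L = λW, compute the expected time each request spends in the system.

Little's Law: L = λW, so W = L/λ
W = 7.8/24.7 = 0.3158 seconds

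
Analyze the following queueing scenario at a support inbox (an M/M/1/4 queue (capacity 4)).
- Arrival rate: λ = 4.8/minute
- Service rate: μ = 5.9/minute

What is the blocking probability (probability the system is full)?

ρ = λ/μ = 4.8/5.9 = 0.8136
P₀ = (1-ρ)/(1-ρ^(K+1)) = (1-0.8136)/(1-0.8136^5) = 0.1864/0.6435 = 0.2897
P_K = P₀×ρ^K = 0.2897 × 0.8136^4 = 0.2897 × 0.4382 = 0.1269
Blocking probability = 12.69%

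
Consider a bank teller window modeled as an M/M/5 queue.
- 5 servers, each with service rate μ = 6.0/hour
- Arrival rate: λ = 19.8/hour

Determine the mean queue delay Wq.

Traffic intensity: ρ = λ/(cμ) = 19.8/(5×6.0) = 0.6600
Since ρ = 0.6600 < 1, system is stable.
Offered load a = λ/μ = cρ = 19.8/6.0 = 3.3000
P₀ = [ Σₙ₌₀^4 aⁿ/n! + a^5/(5!(1-ρ)) ]⁻¹
Σ = a^0/0! + a^1/1! + a^2/2! + a^3/3! + a^4/4! = 1.0000 + 3.3000 + 5.4450 + 5.9895 + 4.9413 = 20.6758
a^5/(5!(1-ρ)) = 391.3539/(120 × 0.3400) = 9.5920
P₀ = 1/(20.6758 + 9.5920) = 0.03304
Lq = P₀·a^5·ρ / (5!(1-ρ)²) = 0.03304 × 391.3539 × 0.6600 / (120 × 0.1156) = 0.6152
Wq = Lq/λ = 0.6152/19.8 = 0.03107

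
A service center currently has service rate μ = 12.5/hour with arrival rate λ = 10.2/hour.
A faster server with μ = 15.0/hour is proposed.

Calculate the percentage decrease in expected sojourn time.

System 1: ρ₁ = 10.2/12.5 = 0.8160, W₁ = 1/(12.5-10.2) = 0.43478
System 2: ρ₂ = 10.2/15.0 = 0.6800, W₂ = 1/(15.0-10.2) = 0.20833
Improvement: (W₁-W₂)/W₁ = (0.43478-0.20833)/0.43478 = 52.08%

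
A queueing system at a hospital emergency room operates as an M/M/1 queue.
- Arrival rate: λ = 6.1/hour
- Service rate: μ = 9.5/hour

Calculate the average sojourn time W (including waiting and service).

First, compute utilization: ρ = λ/μ = 6.1/9.5 = 0.6421
For M/M/1: W = 1/(μ-λ)
W = 1/(9.5-6.1) = 1/3.40
W = 0.2941 hours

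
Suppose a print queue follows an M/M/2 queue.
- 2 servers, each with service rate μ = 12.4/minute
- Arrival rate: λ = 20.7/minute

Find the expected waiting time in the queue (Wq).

Traffic intensity: ρ = λ/(cμ) = 20.7/(2×12.4) = 0.8347
Since ρ = 0.8347 < 1, system is stable.
Offered load a = λ/μ = cρ = 20.7/12.4 = 1.6694
P₀ = [ Σₙ₌₀^1 aⁿ/n! + a^2/(2!(1-ρ)) ]⁻¹
Σ = a^0/0! + a^1/1! = 1.0000 + 1.6694 = 2.6694
a^2/(2!(1-ρ)) = 2.7867/(2 × 0.16532) = 8.4282
P₀ = 1/(2.6694 + 8.4282) = 0.09011
Lq = P₀·a^2·ρ / (2!(1-ρ)²) = 0.0901099 × 2.78675 × 0.834677 / (2 × 0.0273316) = 3.8344
Wq = Lq/λ = 3.8344/20.7 = 0.1852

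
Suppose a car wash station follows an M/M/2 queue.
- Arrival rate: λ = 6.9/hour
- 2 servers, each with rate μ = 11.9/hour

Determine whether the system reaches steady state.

Stability requires ρ = λ/(cμ) < 1
ρ = 6.9/(2 × 11.9) = 6.9/23.80 = 0.2899
Since 0.2899 < 1, the system is STABLE.
The servers are busy 28.99% of the time.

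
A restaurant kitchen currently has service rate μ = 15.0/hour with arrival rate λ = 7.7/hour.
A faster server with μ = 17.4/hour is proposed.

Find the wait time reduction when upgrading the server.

System 1: ρ₁ = 7.7/15.0 = 0.5133, W₁ = 1/(15.0-7.7) = 0.1370
System 2: ρ₂ = 7.7/17.4 = 0.4425, W₂ = 1/(17.4-7.7) = 0.1031
Improvement: (W₁-W₂)/W₁ = (0.1370-0.1031)/0.1370 = 24.74%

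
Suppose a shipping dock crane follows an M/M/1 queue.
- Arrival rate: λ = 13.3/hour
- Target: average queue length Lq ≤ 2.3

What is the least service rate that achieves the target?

For M/M/1: Lq = λ²/(μ(μ-λ))
Need Lq ≤ 2.3, i.e. μ(μ-λ) ≥ λ²/2.3
μ² - 13.3μ - 176.89/2.3 ≥ 0  →  μ² - 13.3μ - 76.9087 ≥ 0
Quadratic formula (positive root): μ = [λ + √(λ² + 4×76.9087)]/2
Discriminant: 176.89 + 4×76.9087 = 484.5248, √484.5248 = 22.0119
μ ≥ (13.3 + 22.0119)/2 = 17.6560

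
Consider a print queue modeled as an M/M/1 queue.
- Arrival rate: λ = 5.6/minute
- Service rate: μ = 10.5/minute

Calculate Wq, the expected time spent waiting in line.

First, compute utilization: ρ = λ/μ = 5.6/10.5 = 0.5333
For M/M/1: Wq = λ/(μ(μ-λ))
Wq = 5.6/(10.5 × (10.5-5.6))
Wq = 5.6/(10.5 × 4.90)
Wq = 0.1088 minutes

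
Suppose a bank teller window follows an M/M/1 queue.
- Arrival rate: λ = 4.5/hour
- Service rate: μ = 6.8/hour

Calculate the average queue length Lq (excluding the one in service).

ρ = λ/μ = 4.5/6.8 = 0.6618
For M/M/1: Lq = λ²/(μ(μ-λ))
Lq = 20.25/(6.8 × 2.30)
Lq = 1.2948 transactions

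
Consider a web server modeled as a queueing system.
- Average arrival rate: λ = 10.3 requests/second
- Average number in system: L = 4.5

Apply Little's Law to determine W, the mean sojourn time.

Little's Law: L = λW, so W = L/λ
W = 4.5/10.3 = 0.4369 seconds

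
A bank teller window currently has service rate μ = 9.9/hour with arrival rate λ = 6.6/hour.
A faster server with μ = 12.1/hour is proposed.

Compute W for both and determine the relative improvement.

System 1: ρ₁ = 6.6/9.9 = 0.6667, W₁ = 1/(9.9-6.6) = 0.3030
System 2: ρ₂ = 6.6/12.1 = 0.5455, W₂ = 1/(12.1-6.6) = 0.1818
Improvement: (W₁-W₂)/W₁ = (0.3030-0.1818)/0.3030 = 40.00%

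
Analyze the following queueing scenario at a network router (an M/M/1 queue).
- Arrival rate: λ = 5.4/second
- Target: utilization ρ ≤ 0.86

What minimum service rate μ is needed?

ρ = λ/μ, so μ = λ/ρ
μ ≥ 5.4/0.86 = 6.2791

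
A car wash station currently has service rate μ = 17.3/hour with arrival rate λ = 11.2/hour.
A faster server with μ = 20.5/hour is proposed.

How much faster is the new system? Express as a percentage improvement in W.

System 1: ρ₁ = 11.2/17.3 = 0.6474, W₁ = 1/(17.3-11.2) = 0.1639
System 2: ρ₂ = 11.2/20.5 = 0.5463, W₂ = 1/(20.5-11.2) = 0.1075
Improvement: (W₁-W₂)/W₁ = (0.1639-0.1075)/0.1639 = 34.41%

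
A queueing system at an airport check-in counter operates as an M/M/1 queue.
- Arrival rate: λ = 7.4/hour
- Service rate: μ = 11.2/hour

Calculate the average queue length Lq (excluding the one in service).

ρ = λ/μ = 7.4/11.2 = 0.6607
For M/M/1: Lq = λ²/(μ(μ-λ))
Lq = 54.76/(11.2 × 3.80)
Lq = 1.2867 passengers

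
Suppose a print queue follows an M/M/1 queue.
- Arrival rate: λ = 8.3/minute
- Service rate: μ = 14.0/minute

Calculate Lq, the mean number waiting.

ρ = λ/μ = 8.3/14.0 = 0.5929
For M/M/1: Lq = λ²/(μ(μ-λ))
Lq = 68.89/(14.0 × 5.70)
Lq = 0.8633 jobs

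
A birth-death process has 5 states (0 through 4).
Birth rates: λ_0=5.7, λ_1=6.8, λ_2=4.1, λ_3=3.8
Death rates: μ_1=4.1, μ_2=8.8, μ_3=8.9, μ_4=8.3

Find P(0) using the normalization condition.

Ratios P(n)/P(0) = (λ₀···λₙ₋₁)/(μ₁···μₙ):
P(1)/P(0) = (5.7)/(4.1) = 1.3902
P(2)/P(0) = (5.7×6.8)/(4.1×8.8) = 1.0743
P(3)/P(0) = (5.7×6.8×4.1)/(4.1×8.8×8.9) = 0.4949
P(4)/P(0) = (5.7×6.8×4.1×3.8)/(4.1×8.8×8.9×8.3) = 0.2266

Normalization: ∑ P(n) = 1
P(0) × (1.0000 + 1.3902 + 1.0743 + 0.4949 + 0.2266) = 1
P(0) × 4.1860 = 1
P(0) = 1/4.1860 = 0.2389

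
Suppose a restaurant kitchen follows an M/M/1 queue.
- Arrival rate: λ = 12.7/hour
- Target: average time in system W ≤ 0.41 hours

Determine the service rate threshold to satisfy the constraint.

For M/M/1: W = 1/(μ-λ)
Need W ≤ 0.41, so 1/(μ-λ) ≤ 0.41
μ - λ ≥ 1/0.41 = 2.4390
μ ≥ 12.7 + 2.4390 = 15.1390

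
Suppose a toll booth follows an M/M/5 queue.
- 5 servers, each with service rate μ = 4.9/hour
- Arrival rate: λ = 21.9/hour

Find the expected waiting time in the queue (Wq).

Traffic intensity: ρ = λ/(cμ) = 21.9/(5×4.9) = 0.8939
Since ρ = 0.8939 < 1, system is stable.
Offered load a = λ/μ = cρ = 21.9/4.9 = 4.4694
P₀ = [ Σₙ₌₀^4 aⁿ/n! + a^5/(5!(1-ρ)) ]⁻¹
Σ = a^0/0! + a^1/1! + a^2/2! + a^3/3! + a^4/4! = 1.0000 + 4.4694 + 9.9877 + 14.8797 + 16.6257 = 46.9625
a^5/(5!(1-ρ)) = 1783.3647/(120 × 0.1061224) = 140.0399
P₀ = 1/(46.9625 + 140.0399) = 0.005348
Lq = P₀·a^5·ρ / (5!(1-ρ)²) = 0.00534753 × 1783.3647 × 0.893878 / (120 × 0.0112620) = 6.3078
Wq = Lq/λ = 6.3078/21.9 = 0.2880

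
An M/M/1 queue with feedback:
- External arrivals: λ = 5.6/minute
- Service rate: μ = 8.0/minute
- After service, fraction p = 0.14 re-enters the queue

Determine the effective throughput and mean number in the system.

Effective arrival rate: λ_eff = λ/(1-p) = 5.6/(1-0.14) = 5.6/0.86 = 6.511628
ρ = λ_eff/μ = 6.511628/8.0 = 0.813953
L = ρ/(1-ρ) = 0.813953/(1-0.813953) = 4.3750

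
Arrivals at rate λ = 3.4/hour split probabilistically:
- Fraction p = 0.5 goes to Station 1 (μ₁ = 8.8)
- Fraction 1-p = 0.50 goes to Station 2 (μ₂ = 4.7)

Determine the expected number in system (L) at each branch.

Effective rates: λ₁ = 3.4×0.5 = 1.7, λ₂ = 3.4×0.50 = 1.7
Station 1: ρ₁ = 1.7/8.8 = 0.19318, L₁ = ρ₁/(1-ρ₁) = 0.19318/(1-0.19318) = 0.2394
Station 2: ρ₂ = 1.7/4.7 = 0.3617, L₂ = ρ₂/(1-ρ₂) = 0.3617/(1-0.3617) = 0.5667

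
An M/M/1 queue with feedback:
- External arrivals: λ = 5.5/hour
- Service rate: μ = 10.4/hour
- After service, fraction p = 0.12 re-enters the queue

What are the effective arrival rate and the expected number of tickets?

Effective arrival rate: λ_eff = λ/(1-p) = 5.5/(1-0.12) = 5.5/0.88 = 6.2500
ρ = λ_eff/μ = 6.2500/10.4 = 0.60096
L = ρ/(1-ρ) = 0.60096/(1-0.60096) = 1.5060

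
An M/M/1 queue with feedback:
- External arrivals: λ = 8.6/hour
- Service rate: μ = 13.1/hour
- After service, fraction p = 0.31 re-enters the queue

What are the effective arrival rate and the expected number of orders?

Effective arrival rate: λ_eff = λ/(1-p) = 8.6/(1-0.31) = 8.6/0.69 = 12.463768
ρ = λ_eff/μ = 12.463768/13.1 = 0.9514327
L = ρ/(1-ρ) = 0.9514327/(1-0.9514327) = 19.5900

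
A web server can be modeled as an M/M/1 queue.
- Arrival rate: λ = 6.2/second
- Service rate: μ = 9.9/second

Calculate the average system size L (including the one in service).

ρ = λ/μ = 6.2/9.9 = 0.6263
For M/M/1: L = λ/(μ-λ)
L = 6.2/(9.9-6.2) = 6.2/3.70
L = 1.6757 requests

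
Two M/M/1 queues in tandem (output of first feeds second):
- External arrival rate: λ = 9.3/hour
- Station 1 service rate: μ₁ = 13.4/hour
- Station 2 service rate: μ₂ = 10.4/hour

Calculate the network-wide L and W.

By Jackson's theorem, each station behaves as independent M/M/1.
Station 1: ρ₁ = 9.3/13.4 = 0.6940, L₁ = ρ₁/(1-ρ₁) = λ/(μ₁-λ) = 9.3/4.10 = 2.2683
Station 2: ρ₂ = 9.3/10.4 = 0.8942, L₂ = ρ₂/(1-ρ₂) = λ/(μ₂-λ) = 9.3/1.10 = 8.4545
Total: L = L₁ + L₂ = 2.2683 + 8.4545 = 10.7228
W = L/λ = 10.7228/9.3 = 1.1530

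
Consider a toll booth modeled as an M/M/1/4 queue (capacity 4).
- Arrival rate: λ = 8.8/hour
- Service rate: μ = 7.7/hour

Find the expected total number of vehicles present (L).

ρ = λ/μ = 8.8/7.7 = 1.14286
P₀ = (1-ρ)/(1-ρ^(K+1)) = (1-1.14286)/(1-1.14286^5) = -0.14286/-0.94969 = 0.1504
P_K = P₀×ρ^K = 0.1504 × 1.14286^4 = 0.1504 × 1.7060 = 0.2566
L = ρ[1 - (K+1)ρ^K + Kρ^(K+1)] / [(1-ρ)(1-ρ^(K+1))]
L = 1.14286 × (1 - 5×1.705973 + 4×1.949688) / ((1 - 1.14286) × (1 - 1.949688)) = 2.2650 vehicles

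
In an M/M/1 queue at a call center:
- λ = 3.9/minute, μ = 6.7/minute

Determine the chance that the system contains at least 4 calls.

ρ = λ/μ = 3.9/6.7 = 0.5821
P(N ≥ n) = ρⁿ
P(N ≥ 4) = 0.5821^4
P(N ≥ 4) = 0.1148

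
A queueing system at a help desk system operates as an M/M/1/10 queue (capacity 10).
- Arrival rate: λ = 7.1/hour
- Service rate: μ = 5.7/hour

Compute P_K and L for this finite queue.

ρ = λ/μ = 7.1/5.7 = 1.24561
P₀ = (1-ρ)/(1-ρ^(K+1)) = (1-1.24561)/(1-1.24561^11) = -0.2456/-10.1996 = 0.02408
P_K = P₀×ρ^K = 0.02408 × 1.24561^10 = 0.02408 × 8.9913 = 0.2165
Blocking probability P_10 = 0.2165 (21.65%)
L = ρ[1 - (K+1)ρ^K + Kρ^(K+1)] / [(1-ρ)(1-ρ^(K+1))]
L = 1.24561 × (1 - 11×8.991266 + 10×11.19961) / ((1 - 1.24561) × (1 - 11.19961)) = 7.0070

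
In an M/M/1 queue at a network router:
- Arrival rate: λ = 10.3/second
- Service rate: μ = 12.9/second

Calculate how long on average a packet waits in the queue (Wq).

First, compute utilization: ρ = λ/μ = 10.3/12.9 = 0.7984
For M/M/1: Wq = λ/(μ(μ-λ))
Wq = 10.3/(12.9 × (12.9-10.3))
Wq = 10.3/(12.9 × 2.60)
Wq = 0.3071 seconds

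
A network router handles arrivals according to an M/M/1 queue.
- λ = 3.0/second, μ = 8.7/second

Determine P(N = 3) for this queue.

ρ = λ/μ = 3.0/8.7 = 0.3448
P(n) = (1-ρ)ρⁿ
P(3) = (1-0.3448) × 0.3448^3
P(3) = 0.6552 × 0.04099
P(3) = 0.02686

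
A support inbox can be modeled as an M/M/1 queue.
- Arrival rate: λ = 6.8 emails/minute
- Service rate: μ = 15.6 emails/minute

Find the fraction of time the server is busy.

Server utilization: ρ = λ/μ
ρ = 6.8/15.6 = 0.4359
The server is busy 43.59% of the time.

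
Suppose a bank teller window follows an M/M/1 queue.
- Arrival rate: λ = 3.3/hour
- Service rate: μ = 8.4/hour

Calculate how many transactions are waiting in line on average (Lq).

ρ = λ/μ = 3.3/8.4 = 0.3929
For M/M/1: Lq = λ²/(μ(μ-λ))
Lq = 10.89/(8.4 × 5.10)
Lq = 0.2542 transactions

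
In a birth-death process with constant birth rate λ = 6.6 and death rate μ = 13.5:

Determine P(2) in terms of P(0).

For constant rates: P(n)/P(0) = (λ/μ)^n
P(2)/P(0) = (6.6/13.5)^2 = 0.4889^2 = 0.2390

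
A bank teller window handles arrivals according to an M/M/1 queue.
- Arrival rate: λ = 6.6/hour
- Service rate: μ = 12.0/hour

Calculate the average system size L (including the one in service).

ρ = λ/μ = 6.6/12.0 = 0.5500
For M/M/1: L = λ/(μ-λ)
L = 6.6/(12.0-6.6) = 6.6/5.40
L = 1.2222 transactions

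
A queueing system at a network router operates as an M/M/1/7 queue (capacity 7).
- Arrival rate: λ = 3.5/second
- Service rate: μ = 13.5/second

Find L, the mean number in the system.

ρ = λ/μ = 3.5/13.5 = 0.25926
P₀ = (1-ρ)/(1-ρ^(K+1)) = (1-0.25926)/(1-0.25926^8) = 0.74074/0.99998 = 0.7408
P_K = P₀×ρ^K = 0.7408 × 0.25926^7 = 0.7408 × 0.00007873 = 0.00005832
L = ρ[1 - (K+1)ρ^K + Kρ^(K+1)] / [(1-ρ)(1-ρ^(K+1))]
L = 0.25926 × (1 - 8×0.00007873 + 7×0.00002041) / ((1 - 0.25926) × (1 - 0.00002041)) = 0.3498 packets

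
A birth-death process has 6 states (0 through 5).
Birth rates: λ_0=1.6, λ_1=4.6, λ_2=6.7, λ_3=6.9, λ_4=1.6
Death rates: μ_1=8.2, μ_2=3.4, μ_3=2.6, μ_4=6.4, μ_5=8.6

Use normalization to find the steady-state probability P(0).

Ratios P(n)/P(0) = (λ₀···λₙ₋₁)/(μ₁···μₙ):
P(1)/P(0) = (1.6)/(8.2) = 0.1951
P(2)/P(0) = (1.6×4.6)/(8.2×3.4) = 0.2640
P(3)/P(0) = (1.6×4.6×6.7)/(8.2×3.4×2.6) = 0.6803
P(4)/P(0) = (1.6×4.6×6.7×6.9)/(8.2×3.4×2.6×6.4) = 0.7334
P(5)/P(0) = (1.6×4.6×6.7×6.9×1.6)/(8.2×3.4×2.6×6.4×8.6) = 0.1365

Normalization: ∑ P(n) = 1
P(0) × (1.0000 + 0.1951 + 0.2640 + 0.6803 + 0.7334 + 0.1365) = 1
P(0) × 3.0093 = 1
P(0) = 1/3.0093 = 0.3323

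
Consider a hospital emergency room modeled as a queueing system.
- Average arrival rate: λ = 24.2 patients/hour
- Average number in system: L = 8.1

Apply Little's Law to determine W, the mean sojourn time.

Little's Law: L = λW, so W = L/λ
W = 8.1/24.2 = 0.3347 hours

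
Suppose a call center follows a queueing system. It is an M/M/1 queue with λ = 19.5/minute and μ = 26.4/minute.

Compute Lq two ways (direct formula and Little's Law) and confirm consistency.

Method 1 (direct): Lq = λ²/(μ(μ-λ)) = 380.25/(26.4 × 6.90) = 2.0875

Method 2 (Little's Law):
W = 1/(μ-λ) = 1/6.90 = 0.14493
Wq = W - 1/μ = 0.14493 - 0.037879 = 0.10705
Lq = λWq = 19.5 × 0.10705 = 2.0875 ✔ (matches Method 1)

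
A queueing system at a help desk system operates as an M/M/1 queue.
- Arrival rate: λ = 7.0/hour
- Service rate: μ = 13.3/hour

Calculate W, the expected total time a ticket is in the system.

First, compute utilization: ρ = λ/μ = 7.0/13.3 = 0.5263
For M/M/1: W = 1/(μ-λ)
W = 1/(13.3-7.0) = 1/6.30
W = 0.1587 hours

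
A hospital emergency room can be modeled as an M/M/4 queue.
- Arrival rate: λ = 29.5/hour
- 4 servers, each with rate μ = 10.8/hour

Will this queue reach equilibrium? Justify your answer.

Stability requires ρ = λ/(cμ) < 1
ρ = 29.5/(4 × 10.8) = 29.5/43.20 = 0.6829
Since 0.6829 < 1, the system is STABLE.
The servers are busy 68.29% of the time.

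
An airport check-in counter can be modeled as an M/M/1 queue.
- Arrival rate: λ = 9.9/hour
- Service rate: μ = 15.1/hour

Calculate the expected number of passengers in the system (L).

ρ = λ/μ = 9.9/15.1 = 0.6556
For M/M/1: L = λ/(μ-λ)
L = 9.9/(15.1-9.9) = 9.9/5.20
L = 1.9038 passengers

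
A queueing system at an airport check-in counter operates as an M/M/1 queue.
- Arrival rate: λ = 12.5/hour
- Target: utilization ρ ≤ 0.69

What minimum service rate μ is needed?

ρ = λ/μ, so μ = λ/ρ
μ ≥ 12.5/0.69 = 18.1159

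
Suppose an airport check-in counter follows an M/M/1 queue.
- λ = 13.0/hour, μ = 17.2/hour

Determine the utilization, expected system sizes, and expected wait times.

Step 1: ρ = λ/μ = 13.0/17.2 = 0.7558
Step 2: L = λ/(μ-λ) = 13.0/4.20 = 3.0952
Step 3: Lq = λ²/(μ(μ-λ)) = 169.00/(17.2×4.20) = 2.3394
Step 4: W = 1/(μ-λ) = 1/4.20 = 0.238095
Step 5: Wq = λ/(μ(μ-λ)) = 13.0/(17.2×4.20) = 0.1800
Step 6: P(0) = 1-ρ = 0.2442
Verify: L = λW = 13.0×0.238095 = 3.0952 ✔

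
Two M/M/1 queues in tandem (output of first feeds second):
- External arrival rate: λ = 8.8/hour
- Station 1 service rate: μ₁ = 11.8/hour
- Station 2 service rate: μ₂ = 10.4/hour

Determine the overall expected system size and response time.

By Jackson's theorem, each station behaves as independent M/M/1.
Station 1: ρ₁ = 8.8/11.8 = 0.7458, L₁ = ρ₁/(1-ρ₁) = λ/(μ₁-λ) = 8.8/3.00 = 2.9333
Station 2: ρ₂ = 8.8/10.4 = 0.8462, L₂ = ρ₂/(1-ρ₂) = λ/(μ₂-λ) = 8.8/1.60 = 5.5000
Total: L = L₁ + L₂ = 2.9333 + 5.5000 = 8.4333
W = L/λ = 8.4333/8.8 = 0.9583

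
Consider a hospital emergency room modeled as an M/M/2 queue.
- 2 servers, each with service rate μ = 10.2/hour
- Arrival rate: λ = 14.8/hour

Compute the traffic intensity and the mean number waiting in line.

Traffic intensity: ρ = λ/(cμ) = 14.8/(2×10.2) = 0.7255
Since ρ = 0.7255 < 1, system is stable.
Offered load a = λ/μ = cρ = 14.8/10.2 = 1.4510
P₀ = [ Σₙ₌₀^1 aⁿ/n! + a^2/(2!(1-ρ)) ]⁻¹
Σ = a^0/0! + a^1/1! = 1.0000 + 1.4510 = 2.4510
a^2/(2!(1-ρ)) = 2.1053/(2 × 0.27451) = 3.8347
P₀ = 1/(2.4510 + 3.8347) = 0.1591
Lq = P₀·a^2·ρ / (2!(1-ρ)²) = 0.1591 × 2.1053 × 0.7255 / (2 × 0.07536) = 1.6123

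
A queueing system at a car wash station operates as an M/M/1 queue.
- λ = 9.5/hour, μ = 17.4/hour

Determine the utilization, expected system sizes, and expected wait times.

Step 1: ρ = λ/μ = 9.5/17.4 = 0.5460
Step 2: L = λ/(μ-λ) = 9.5/7.90 = 1.2025
Step 3: Lq = λ²/(μ(μ-λ)) = 90.25/(17.4×7.90) = 0.6566
Step 4: W = 1/(μ-λ) = 1/7.90 = 0.12658
Step 5: Wq = λ/(μ(μ-λ)) = 9.5/(17.4×7.90) = 0.06911
Step 6: P(0) = 1-ρ = 0.4540
Verify: L = λW = 9.5×0.12658 = 1.2025 ✔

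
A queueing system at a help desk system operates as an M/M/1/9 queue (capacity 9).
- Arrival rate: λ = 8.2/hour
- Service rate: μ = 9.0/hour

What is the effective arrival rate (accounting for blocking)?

ρ = λ/μ = 8.2/9.0 = 0.91111
P₀ = (1-ρ)/(1-ρ^(K+1)) = (1-0.91111)/(1-0.91111^10) = 0.08889/0.6058 = 0.1467
P_K = P₀×ρ^K = 0.1467 × 0.91111^9 = 0.1467 × 0.4327 = 0.06348
λ_eff = λ(1-P_K) = 8.2 × (1 - 0.063483) = 8.2 × 0.936517 = 7.6794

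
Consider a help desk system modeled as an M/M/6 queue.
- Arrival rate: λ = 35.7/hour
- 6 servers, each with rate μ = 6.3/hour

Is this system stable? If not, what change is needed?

Stability requires ρ = λ/(cμ) < 1
ρ = 35.7/(6 × 6.3) = 35.7/37.80 = 0.9444
Since 0.9444 < 1, the system is STABLE.
The servers are busy 94.44% of the time.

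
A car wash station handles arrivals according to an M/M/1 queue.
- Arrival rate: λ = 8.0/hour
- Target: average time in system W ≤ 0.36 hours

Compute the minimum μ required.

For M/M/1: W = 1/(μ-λ)
Need W ≤ 0.36, so 1/(μ-λ) ≤ 0.36
μ - λ ≥ 1/0.36 = 2.7778
μ ≥ 8.0 + 2.7778 = 10.7778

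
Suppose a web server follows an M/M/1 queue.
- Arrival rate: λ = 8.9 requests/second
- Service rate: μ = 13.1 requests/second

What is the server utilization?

Server utilization: ρ = λ/μ
ρ = 8.9/13.1 = 0.6794
The server is busy 67.94% of the time.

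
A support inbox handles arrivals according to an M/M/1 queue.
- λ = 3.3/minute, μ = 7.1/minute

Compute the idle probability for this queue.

ρ = λ/μ = 3.3/7.1 = 0.4648
P(0) = 1 - ρ = 1 - 0.4648 = 0.5352
The server is idle 53.52% of the time.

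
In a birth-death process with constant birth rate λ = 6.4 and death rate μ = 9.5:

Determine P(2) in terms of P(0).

For constant rates: P(n)/P(0) = (λ/μ)^n
P(2)/P(0) = (6.4/9.5)^2 = 0.6737^2 = 0.4539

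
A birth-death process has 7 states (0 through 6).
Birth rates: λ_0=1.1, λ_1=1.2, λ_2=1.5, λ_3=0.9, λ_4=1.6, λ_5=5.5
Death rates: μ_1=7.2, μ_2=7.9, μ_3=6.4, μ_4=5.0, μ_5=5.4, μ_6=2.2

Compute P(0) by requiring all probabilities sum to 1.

Ratios P(n)/P(0) = (λ₀···λₙ₋₁)/(μ₁···μₙ):
P(1)/P(0) = (1.1)/(7.2) = 0.1528
P(2)/P(0) = (1.1×1.2)/(7.2×7.9) = 0.02321
P(3)/P(0) = (1.1×1.2×1.5)/(7.2×7.9×6.4) = 0.005439
P(4)/P(0) = (1.1×1.2×1.5×0.9)/(7.2×7.9×6.4×5.0) = 0.0009790
P(5)/P(0) = (1.1×1.2×1.5×0.9×1.6)/(7.2×7.9×6.4×5.0×5.4) = 0.0002901
P(6)/P(0) = (1.1×1.2×1.5×0.9×1.6×5.5)/(7.2×7.9×6.4×5.0×5.4×2.2) = 0.0007252

Normalization: ∑ P(n) = 1
P(0) × (1.0000 + 0.1528 + 0.02321 + 0.005439 + 0.0009790 + 0.0002901 + 0.0007252) = 1
P(0) × 1.1834 = 1
P(0) = 1/1.1834 = 0.8450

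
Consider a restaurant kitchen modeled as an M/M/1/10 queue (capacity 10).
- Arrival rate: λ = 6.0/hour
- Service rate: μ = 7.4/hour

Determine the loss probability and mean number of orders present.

ρ = λ/μ = 6.0/7.4 = 0.81081
P₀ = (1-ρ)/(1-ρ^(K+1)) = (1-0.81081)/(1-0.81081^11) = 0.1892/0.9004 = 0.2101
P_K = P₀×ρ^K = 0.2101 × 0.81081^10 = 0.2101 × 0.1228 = 0.02580
Blocking probability P_10 = 0.02580 (2.58%)
L = ρ[1 - (K+1)ρ^K + Kρ^(K+1)] / [(1-ρ)(1-ρ^(K+1))]
L = 0.81081 × (1 - 11×0.122798 + 10×0.0995658) / ((1 - 0.81081) × (1 - 0.0995658)) = 3.0694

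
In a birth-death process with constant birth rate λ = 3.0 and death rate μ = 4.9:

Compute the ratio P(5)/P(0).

For constant rates: P(n)/P(0) = (λ/μ)^n
P(5)/P(0) = (3.0/4.9)^5 = 0.612245^5 = 0.08603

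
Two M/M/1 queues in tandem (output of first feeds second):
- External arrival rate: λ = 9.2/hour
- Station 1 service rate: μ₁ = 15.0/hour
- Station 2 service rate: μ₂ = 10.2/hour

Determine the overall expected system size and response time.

By Jackson's theorem, each station behaves as independent M/M/1.
Station 1: ρ₁ = 9.2/15.0 = 0.6133, L₁ = ρ₁/(1-ρ₁) = λ/(μ₁-λ) = 9.2/5.80 = 1.5862
Station 2: ρ₂ = 9.2/10.2 = 0.9020, L₂ = ρ₂/(1-ρ₂) = λ/(μ₂-λ) = 9.2/1.00 = 9.2000
Total: L = L₁ + L₂ = 1.5862 + 9.2000 = 10.7862
W = L/λ = 10.7862/9.2 = 1.1724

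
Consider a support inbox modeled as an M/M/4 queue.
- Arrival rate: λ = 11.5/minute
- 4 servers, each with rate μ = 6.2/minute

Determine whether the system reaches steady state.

Stability requires ρ = λ/(cμ) < 1
ρ = 11.5/(4 × 6.2) = 11.5/24.80 = 0.4637
Since 0.4637 < 1, the system is STABLE.
The servers are busy 46.37% of the time.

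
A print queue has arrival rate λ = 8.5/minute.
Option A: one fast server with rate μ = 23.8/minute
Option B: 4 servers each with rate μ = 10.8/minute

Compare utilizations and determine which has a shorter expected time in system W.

Option A: single server μ = 23.8 (M/M/1)
  ρ_A = 8.5/23.8 = 0.3571
  W_A = 1/(μ-λ) = 1/(23.8-8.5) = 1/15.30 = 0.06536

Option B: 4 servers μ = 10.8 (M/M/4)
  ρ_B = λ/(cμ) = 8.5/(4×10.8) = 0.1968
  Offered load a = λ/μ = cρ = 8.5/10.8 = 0.7870
  P₀ = [ Σₙ₌₀^3 aⁿ/n! + a^4/(4!(1-ρ)) ]⁻¹
  Σ = a^0/0! + a^1/1! + a^2/2! + a^3/3! = 1.0000 + 0.7870 + 0.3097 + 0.08125 = 2.1780
  a^4/(4!(1-ρ)) = 0.3837/(24 × 0.8032) = 0.01990
  P₀ = 1/(2.1780 + 0.01990) = 0.4550
  Lq = P₀·a^4·ρ / (4!(1-ρ)²) = 0.45498 × 0.38369 × 0.19676 / (24 × 0.64520) = 0.002218
  Wq_B = Lq/λ = 0.0022182/8.5 = 0.0002610
  W_B = Wq_B + 1/μ = 0.0002610 + 0.09259 = 0.09285

Since W_A = 0.06536 < W_B = 0.09285, Option A (single fast server) has the shorter time in system.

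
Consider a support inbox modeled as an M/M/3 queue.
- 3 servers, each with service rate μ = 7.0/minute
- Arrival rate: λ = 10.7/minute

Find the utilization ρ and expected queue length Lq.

Traffic intensity: ρ = λ/(cμ) = 10.7/(3×7.0) = 0.5095
Since ρ = 0.5095 < 1, system is stable.
Offered load a = λ/μ = cρ = 10.7/7.0 = 1.5286
P₀ = [ Σₙ₌₀^2 aⁿ/n! + a^3/(3!(1-ρ)) ]⁻¹
Σ = a^0/0! + a^1/1! + a^2/2! = 1.00000 + 1.52857 + 1.16827 = 3.6968
a^3/(3!(1-ρ)) = 3.5716/(6 × 0.4905) = 1.2136
P₀ = 1/(3.6968 + 1.2136) = 0.2036
Lq = P₀·a^3·ρ / (3!(1-ρ)²) = 0.20365 × 3.5716 × 0.50952 / (6 × 0.24057) = 0.2568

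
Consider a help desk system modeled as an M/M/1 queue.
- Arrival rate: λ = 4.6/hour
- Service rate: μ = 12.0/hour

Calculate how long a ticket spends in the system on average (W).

First, compute utilization: ρ = λ/μ = 4.6/12.0 = 0.3833
For M/M/1: W = 1/(μ-λ)
W = 1/(12.0-4.6) = 1/7.40
W = 0.1351 hours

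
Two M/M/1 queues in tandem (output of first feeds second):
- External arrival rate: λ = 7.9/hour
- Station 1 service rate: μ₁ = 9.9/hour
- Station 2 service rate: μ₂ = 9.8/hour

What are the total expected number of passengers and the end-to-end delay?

By Jackson's theorem, each station behaves as independent M/M/1.
Station 1: ρ₁ = 7.9/9.9 = 0.7980, L₁ = ρ₁/(1-ρ₁) = λ/(μ₁-λ) = 7.9/2.00 = 3.9500
Station 2: ρ₂ = 7.9/9.8 = 0.8061, L₂ = ρ₂/(1-ρ₂) = λ/(μ₂-λ) = 7.9/1.90 = 4.1579
Total: L = L₁ + L₂ = 3.9500 + 4.1579 = 8.1079
W = L/λ = 8.1079/7.9 = 1.0263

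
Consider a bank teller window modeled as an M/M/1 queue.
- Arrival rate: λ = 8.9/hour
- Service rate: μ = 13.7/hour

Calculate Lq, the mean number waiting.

ρ = λ/μ = 8.9/13.7 = 0.6496
For M/M/1: Lq = λ²/(μ(μ-λ))
Lq = 79.21/(13.7 × 4.80)
Lq = 1.2045 transactions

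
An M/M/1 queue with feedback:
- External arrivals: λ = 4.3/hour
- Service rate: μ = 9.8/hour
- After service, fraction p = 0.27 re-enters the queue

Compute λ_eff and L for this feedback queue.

Effective arrival rate: λ_eff = λ/(1-p) = 4.3/(1-0.27) = 4.3/0.73 = 5.89041
ρ = λ_eff/μ = 5.89041/9.8 = 0.601062
L = ρ/(1-ρ) = 0.601062/(1-0.601062) = 1.5067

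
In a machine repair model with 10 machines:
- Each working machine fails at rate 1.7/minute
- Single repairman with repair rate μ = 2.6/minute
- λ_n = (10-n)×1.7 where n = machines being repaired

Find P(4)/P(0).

P(4)/P(0) = ∏_{i=0}^{4-1} λ_i/μ_{i+1}
= (10-0)×1.7/2.6 × (10-1)×1.7/2.6 × (10-2)×1.7/2.6 × (10-3)×1.7/2.6
= 921.1552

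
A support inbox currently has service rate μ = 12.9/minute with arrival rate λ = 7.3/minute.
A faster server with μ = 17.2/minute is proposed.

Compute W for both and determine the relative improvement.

System 1: ρ₁ = 7.3/12.9 = 0.5659, W₁ = 1/(12.9-7.3) = 0.17857
System 2: ρ₂ = 7.3/17.2 = 0.4244, W₂ = 1/(17.2-7.3) = 0.10101
Improvement: (W₁-W₂)/W₁ = (0.17857-0.10101)/0.17857 = 43.43%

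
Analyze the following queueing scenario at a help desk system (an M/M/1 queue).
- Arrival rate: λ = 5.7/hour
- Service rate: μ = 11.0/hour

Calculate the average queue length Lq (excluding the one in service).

ρ = λ/μ = 5.7/11.0 = 0.5182
For M/M/1: Lq = λ²/(μ(μ-λ))
Lq = 32.49/(11.0 × 5.30)
Lq = 0.5573 tickets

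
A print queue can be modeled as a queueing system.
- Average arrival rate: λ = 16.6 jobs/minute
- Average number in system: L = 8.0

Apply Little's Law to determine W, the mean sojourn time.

Little's Law: L = λW, so W = L/λ
W = 8.0/16.6 = 0.4819 minutes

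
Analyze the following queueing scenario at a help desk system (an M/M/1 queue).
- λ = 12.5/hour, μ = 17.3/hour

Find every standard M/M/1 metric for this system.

Step 1: ρ = λ/μ = 12.5/17.3 = 0.7225
Step 2: L = λ/(μ-λ) = 12.5/4.80 = 2.6042
Step 3: Lq = λ²/(μ(μ-λ)) = 156.25/(17.3×4.80) = 1.8816
Step 4: W = 1/(μ-λ) = 1/4.80 = 0.208333
Step 5: Wq = λ/(μ(μ-λ)) = 12.5/(17.3×4.80) = 0.1505
Step 6: P(0) = 1-ρ = 0.2775
Verify: L = λW = 12.5×0.208333 = 2.6042 ✔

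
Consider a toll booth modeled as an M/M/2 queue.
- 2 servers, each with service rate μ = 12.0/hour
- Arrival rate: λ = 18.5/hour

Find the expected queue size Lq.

Traffic intensity: ρ = λ/(cμ) = 18.5/(2×12.0) = 0.7708
Since ρ = 0.7708 < 1, system is stable.
Offered load a = λ/μ = cρ = 18.5/12.0 = 1.5417
P₀ = [ Σₙ₌₀^1 aⁿ/n! + a^2/(2!(1-ρ)) ]⁻¹
Σ = a^0/0! + a^1/1! = 1.0000 + 1.5417 = 2.5417
a^2/(2!(1-ρ)) = 2.37674/(2 × 0.229167) = 5.1856
P₀ = 1/(2.5417 + 5.1856) = 0.1294
Lq = P₀·a^2·ρ / (2!(1-ρ)²) = 0.129412 × 2.37674 × 0.770833 / (2 × 0.0525174) = 2.2573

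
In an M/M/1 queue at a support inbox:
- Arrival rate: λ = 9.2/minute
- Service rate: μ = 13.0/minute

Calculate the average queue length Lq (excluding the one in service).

ρ = λ/μ = 9.2/13.0 = 0.7077
For M/M/1: Lq = λ²/(μ(μ-λ))
Lq = 84.64/(13.0 × 3.80)
Lq = 1.7134 emails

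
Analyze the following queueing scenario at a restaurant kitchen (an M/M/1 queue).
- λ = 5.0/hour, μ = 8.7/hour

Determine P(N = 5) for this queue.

ρ = λ/μ = 5.0/8.7 = 0.5747
P(n) = (1-ρ)ρⁿ
P(5) = (1-0.5747) × 0.5747^5
P(5) = 0.4253 × 0.06269
P(5) = 0.02666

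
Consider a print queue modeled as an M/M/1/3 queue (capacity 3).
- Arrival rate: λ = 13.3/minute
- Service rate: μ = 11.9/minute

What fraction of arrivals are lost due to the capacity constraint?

ρ = λ/μ = 13.3/11.9 = 1.1176
P₀ = (1-ρ)/(1-ρ^(K+1)) = (1-1.1176)/(1-1.1176^4) = -0.1176/-0.5601 = 0.2100
P_K = P₀×ρ^K = 0.2100 × 1.1176^3 = 0.2100 × 1.3959 = 0.2931
Blocking probability = 29.31%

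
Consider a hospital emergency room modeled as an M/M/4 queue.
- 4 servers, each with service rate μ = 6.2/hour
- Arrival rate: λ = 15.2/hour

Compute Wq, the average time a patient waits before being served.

Traffic intensity: ρ = λ/(cμ) = 15.2/(4×6.2) = 0.6129
Since ρ = 0.6129 < 1, system is stable.
Offered load a = λ/μ = cρ = 15.2/6.2 = 2.4516
P₀ = [ Σₙ₌₀^3 aⁿ/n! + a^4/(4!(1-ρ)) ]⁻¹
Σ = a^0/0! + a^1/1! + a^2/2! + a^3/3! = 1.0000 + 2.4516 + 3.0052 + 2.4559 = 8.9127
a^4/(4!(1-ρ)) = 36.1250/(24 × 0.387097) = 3.8885
P₀ = 1/(8.9127 + 3.8885) = 0.07812
Lq = P₀·a^4·ρ / (4!(1-ρ)²) = 0.078118 × 36.1250 × 0.61290 / (24 × 0.14984) = 0.4810
Wq = Lq/λ = 0.4810/15.2 = 0.03164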